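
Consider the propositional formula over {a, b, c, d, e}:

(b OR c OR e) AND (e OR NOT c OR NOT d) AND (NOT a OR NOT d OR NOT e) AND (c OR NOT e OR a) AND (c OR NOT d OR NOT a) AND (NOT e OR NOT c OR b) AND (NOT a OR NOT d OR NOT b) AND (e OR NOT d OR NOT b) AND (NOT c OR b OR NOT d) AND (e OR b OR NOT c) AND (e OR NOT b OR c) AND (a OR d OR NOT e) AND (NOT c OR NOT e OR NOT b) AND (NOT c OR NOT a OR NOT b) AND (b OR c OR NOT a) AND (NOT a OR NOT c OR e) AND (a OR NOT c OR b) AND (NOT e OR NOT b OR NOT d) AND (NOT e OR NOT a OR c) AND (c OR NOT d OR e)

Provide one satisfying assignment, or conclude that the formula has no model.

Branch on b: set b = true.
Branch on a: set a = false.
Branch on c: set c = true.
From the singleton clause (NOT e), e = false.
From the singleton clause (NOT d), d = false.
This assignment satisfies each clause.

a: false, b: true, c: true, d: false, e: false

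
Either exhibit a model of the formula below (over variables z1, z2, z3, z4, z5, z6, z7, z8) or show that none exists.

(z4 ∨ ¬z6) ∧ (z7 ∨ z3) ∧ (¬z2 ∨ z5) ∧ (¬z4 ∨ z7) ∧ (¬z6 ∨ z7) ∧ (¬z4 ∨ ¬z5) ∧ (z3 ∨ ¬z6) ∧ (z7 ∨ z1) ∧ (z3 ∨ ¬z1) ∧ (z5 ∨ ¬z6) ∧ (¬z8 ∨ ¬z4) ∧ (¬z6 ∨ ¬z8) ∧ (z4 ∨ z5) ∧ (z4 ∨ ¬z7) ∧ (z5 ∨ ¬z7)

z1 ↦ True, z2 ↦ False, z3 ↦ True, z4 ↦ False, z5 ↦ True, z6 ↦ False, z7 ↦ False, z8 ↦ True

Case z4 = False:
(¬z6) alone gives z6 = False.
(z5) alone gives z5 = True.
(¬z7) alone gives z7 = False.
(z3) alone gives z3 = True.
(z1) alone gives z1 = True.
Every clause is now satisfied; z2, z8 are unconstrained.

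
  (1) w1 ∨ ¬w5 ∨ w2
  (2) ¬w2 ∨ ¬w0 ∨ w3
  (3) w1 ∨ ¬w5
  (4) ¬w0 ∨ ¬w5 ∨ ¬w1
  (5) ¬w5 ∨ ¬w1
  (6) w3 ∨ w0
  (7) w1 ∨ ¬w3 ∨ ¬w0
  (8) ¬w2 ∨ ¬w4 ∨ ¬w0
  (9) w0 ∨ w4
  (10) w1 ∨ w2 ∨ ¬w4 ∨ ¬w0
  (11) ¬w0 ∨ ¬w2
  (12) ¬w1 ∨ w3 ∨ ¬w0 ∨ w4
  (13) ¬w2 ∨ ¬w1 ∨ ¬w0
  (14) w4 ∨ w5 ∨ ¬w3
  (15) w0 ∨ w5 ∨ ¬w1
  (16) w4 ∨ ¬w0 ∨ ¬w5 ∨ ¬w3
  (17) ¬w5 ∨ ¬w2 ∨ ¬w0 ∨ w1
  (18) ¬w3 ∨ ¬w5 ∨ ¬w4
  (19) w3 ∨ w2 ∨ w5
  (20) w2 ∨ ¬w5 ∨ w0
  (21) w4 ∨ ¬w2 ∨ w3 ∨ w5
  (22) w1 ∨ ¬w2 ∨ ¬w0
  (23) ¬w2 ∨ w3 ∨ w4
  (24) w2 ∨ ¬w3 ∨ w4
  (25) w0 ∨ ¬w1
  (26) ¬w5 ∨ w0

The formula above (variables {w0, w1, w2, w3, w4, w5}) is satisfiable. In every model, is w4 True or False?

True

Suppose w4 = False.
Unit clause (w0) forces w0 = True.
Unit clause (¬w2) forces w2 = False.
Unit clause (¬w3) forces w3 = False.
Unit clause (¬w1) forces w1 = False.
Unit clause (¬w5) forces w5 = False.
Now (w5) is unsatisfied and unit — conflict.
So every satisfying assignment has w4 = True.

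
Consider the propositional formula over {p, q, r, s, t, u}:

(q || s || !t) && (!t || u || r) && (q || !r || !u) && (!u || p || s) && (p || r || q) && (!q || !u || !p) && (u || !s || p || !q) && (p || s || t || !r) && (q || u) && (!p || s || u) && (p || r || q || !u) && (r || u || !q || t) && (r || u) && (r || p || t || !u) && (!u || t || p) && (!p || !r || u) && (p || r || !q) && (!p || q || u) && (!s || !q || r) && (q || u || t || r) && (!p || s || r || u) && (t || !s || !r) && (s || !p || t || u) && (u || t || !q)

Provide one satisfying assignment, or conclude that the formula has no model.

Case q = false:
(u) alone gives u = true.
(!r) alone gives r = false.
(p) alone gives p = true.
Case s = true:
No clause remains; t is free.

p ↦ true; q ↦ false; r ↦ false; s ↦ true; t ↦ true; u ↦ true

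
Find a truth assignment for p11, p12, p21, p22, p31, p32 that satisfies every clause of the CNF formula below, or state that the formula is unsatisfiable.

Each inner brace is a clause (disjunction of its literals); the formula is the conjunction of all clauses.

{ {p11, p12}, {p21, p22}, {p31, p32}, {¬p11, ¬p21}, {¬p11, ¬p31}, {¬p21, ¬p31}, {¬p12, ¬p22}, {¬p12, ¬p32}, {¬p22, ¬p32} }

Try p11 = True.
(¬p21) alone gives p21 = False.
(p22) alone gives p22 = True.
(¬p31) alone gives p31 = False.
(p32) alone gives p32 = True.
But (¬p32) is also a unit clause — contradiction.
Undo p11 and try p11 = False.
(p12) alone gives p12 = True.
(¬p22) alone gives p22 = False.
(p21) alone gives p21 = True.
(¬p31) alone gives p31 = False.
(p32) alone gives p32 = True.
But (¬p32) is also a unit clause — contradiction.
Either choice for p11 ends in contradiction.

UNSATISFIABLE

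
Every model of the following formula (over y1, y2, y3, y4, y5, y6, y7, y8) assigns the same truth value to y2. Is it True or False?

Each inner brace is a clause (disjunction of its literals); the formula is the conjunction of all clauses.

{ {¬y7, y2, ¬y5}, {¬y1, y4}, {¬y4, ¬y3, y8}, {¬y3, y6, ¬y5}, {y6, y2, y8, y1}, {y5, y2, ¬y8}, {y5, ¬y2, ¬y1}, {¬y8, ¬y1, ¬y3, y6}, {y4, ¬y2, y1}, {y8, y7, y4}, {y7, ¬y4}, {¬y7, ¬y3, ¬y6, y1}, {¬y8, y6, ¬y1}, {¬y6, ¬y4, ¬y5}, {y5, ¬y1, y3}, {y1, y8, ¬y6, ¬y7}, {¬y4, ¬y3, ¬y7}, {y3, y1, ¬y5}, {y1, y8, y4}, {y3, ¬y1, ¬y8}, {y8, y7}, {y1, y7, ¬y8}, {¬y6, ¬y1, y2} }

True

Suppose y2 = False.
Suppose y7 = False.
Unit clause (¬y4) forces y4 = False.
Unit clause (¬y1) forces y1 = False.
Unit clause (y8) forces y8 = True.
But (¬y8) is also a unit clause — contradiction.
So y7 must be the other value — set y7 = True.
Unit clause (¬y5) forces y5 = False.
Unit clause (¬y8) forces y8 = False.
Suppose y1 = False.
Unit clause (y6) forces y6 = True.
But (¬y6) is also a unit clause — contradiction.
So y1 must be the other value — set y1 = True.
Unit clause (y4) forces y4 = True.
Unit clause (¬y3) forces y3 = False.
But (y3) is also a unit clause — contradiction.
Both values of y1 lead to a conflict.
Both values of y7 lead to a conflict.
So every satisfying assignment has y2 = True.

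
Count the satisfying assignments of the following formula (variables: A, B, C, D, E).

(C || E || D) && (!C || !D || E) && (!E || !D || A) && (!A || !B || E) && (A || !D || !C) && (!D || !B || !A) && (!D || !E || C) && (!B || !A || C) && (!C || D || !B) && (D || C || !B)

There are 2^5 = 32 truth assignments over (A, B, C, D, E).
Split on A. With A = true, the clauses containing A are satisfied and !A drops from the rest; 5 of the 2^4 = 16 assignments to the other variables satisfy what remains.
With A = false, by the same count on the reduced clause set, 5 assignments work.
(One model: A=F, B=F, C=F, D=F, E=T.)
Total: 5 + 5 = 10.

10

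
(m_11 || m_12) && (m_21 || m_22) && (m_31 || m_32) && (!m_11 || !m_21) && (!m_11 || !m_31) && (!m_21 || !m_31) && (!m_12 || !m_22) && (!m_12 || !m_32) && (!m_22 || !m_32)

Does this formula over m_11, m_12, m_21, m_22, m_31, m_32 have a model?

Branch on m_11: set m_11 = true.
The clause (!m_21) is unit, so m_21 = false.
The clause (m_22) is unit, so m_22 = true.
The clause (!m_31) is unit, so m_31 = false.
The clause (m_32) is unit, so m_32 = true.
That conflicts with the unit clause (!m_32).
So m_11 must be the other value — set m_11 = false.
The clause (m_12) is unit, so m_12 = true.
The clause (!m_22) is unit, so m_22 = false.
The clause (m_21) is unit, so m_21 = true.
The clause (!m_31) is unit, so m_31 = false.
The clause (m_32) is unit, so m_32 = true.
That conflicts with the unit clause (!m_32).
Both values of m_11 lead to a conflict.
No assignment satisfies every clause.

No, unsatisfiable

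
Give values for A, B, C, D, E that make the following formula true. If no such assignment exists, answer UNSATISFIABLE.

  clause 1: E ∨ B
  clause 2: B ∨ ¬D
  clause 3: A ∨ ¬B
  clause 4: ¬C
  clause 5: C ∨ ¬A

A=False; B=False; C=False; D=False; E=True

The clause (¬C) is unit, so C = False.
The clause (¬A) is unit, so A = False.
The clause (¬B) is unit, so B = False.
The clause (E) is unit, so E = True.
The clause (¬D) is unit, so D = False.
This assignment satisfies each clause.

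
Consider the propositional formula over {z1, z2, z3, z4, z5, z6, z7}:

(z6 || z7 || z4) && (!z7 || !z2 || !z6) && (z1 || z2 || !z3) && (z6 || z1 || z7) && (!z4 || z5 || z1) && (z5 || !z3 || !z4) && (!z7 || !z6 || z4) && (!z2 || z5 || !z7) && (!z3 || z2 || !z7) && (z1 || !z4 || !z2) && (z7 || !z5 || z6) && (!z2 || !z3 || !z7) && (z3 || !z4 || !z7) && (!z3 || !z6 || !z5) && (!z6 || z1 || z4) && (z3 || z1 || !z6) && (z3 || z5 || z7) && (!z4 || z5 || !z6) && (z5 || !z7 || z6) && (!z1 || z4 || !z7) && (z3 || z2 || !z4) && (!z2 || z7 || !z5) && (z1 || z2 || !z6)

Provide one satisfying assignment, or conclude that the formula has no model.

Branch on z6: set z6 = true.
Branch on z7: set z7 = false.
Branch on z3: set z3 = true.
(!z5) alone gives z5 = false.
(!z4) alone gives z4 = false.
(z1) alone gives z1 = true.
No clause remains; z2 is free.

z1=true, z2=false, z3=true, z4=false, z5=false, z6=true, z7=false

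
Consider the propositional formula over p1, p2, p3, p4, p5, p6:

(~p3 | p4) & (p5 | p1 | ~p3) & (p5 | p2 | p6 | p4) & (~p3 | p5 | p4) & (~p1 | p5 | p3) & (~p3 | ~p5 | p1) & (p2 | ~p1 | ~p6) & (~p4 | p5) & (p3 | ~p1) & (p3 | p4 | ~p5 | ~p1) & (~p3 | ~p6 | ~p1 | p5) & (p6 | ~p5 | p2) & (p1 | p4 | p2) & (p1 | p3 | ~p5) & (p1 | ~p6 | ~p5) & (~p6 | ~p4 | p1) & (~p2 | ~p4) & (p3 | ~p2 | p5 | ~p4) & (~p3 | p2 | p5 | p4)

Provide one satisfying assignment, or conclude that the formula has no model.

Suppose p3 = 0.
Unit clause (~p1) forces p1 = 0.
Unit clause (~p5) forces p5 = 0.
Unit clause (~p4) forces p4 = 0.
Unit clause (p2) forces p2 = 1.
Every clause is now satisfied; p6 is unconstrained.

p1=0; p2=1; p3=0; p4=0; p5=0; p6=0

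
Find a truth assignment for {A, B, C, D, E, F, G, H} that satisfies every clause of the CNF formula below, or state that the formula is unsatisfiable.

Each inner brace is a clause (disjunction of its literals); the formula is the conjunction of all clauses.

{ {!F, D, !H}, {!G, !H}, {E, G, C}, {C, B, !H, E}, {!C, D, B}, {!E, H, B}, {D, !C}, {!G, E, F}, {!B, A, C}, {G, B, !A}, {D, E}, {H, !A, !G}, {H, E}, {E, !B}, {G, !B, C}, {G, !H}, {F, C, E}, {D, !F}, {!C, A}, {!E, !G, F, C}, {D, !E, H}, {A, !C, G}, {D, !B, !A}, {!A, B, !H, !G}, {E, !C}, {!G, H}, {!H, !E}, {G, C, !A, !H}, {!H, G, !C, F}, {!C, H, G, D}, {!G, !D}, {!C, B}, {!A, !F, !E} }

Try G = false.
Unit clause (!H) forces H = false.
Unit clause (E) forces E = true.
Unit clause (B) forces B = true.
Unit clause (C) forces C = true.
Unit clause (D) forces D = true.
Unit clause (A) forces A = true.
Unit clause (!F) forces F = false.
This assignment satisfies each clause.

A ↦ true,  B ↦ true,  C ↦ true,  D ↦ true,  E ↦ true,  F ↦ false,  G ↦ false,  H ↦ false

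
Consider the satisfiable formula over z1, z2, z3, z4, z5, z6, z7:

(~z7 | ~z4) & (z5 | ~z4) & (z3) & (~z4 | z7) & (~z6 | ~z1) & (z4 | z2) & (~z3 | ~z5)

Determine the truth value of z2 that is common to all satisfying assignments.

Suppose z2 = 0.
The clause (z3) is unit, so z3 = 1.
The clause (z4) is unit, so z4 = 1.
The clause (~z7) is unit, so z7 = 0.
Now (z7) is unsatisfied and unit — conflict.
So every satisfying assignment has z2 = True.

True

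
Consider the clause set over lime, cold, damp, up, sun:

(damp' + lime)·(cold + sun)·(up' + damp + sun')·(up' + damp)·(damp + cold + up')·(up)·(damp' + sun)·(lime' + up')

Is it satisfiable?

The clause (up) is unit, so up = 1.
The clause (damp) is unit, so damp = 1.
The clause (lime) is unit, so lime = 1.
Now (lime') is unsatisfied and unit — conflict.
No assignment satisfies every clause.

No, unsatisfiable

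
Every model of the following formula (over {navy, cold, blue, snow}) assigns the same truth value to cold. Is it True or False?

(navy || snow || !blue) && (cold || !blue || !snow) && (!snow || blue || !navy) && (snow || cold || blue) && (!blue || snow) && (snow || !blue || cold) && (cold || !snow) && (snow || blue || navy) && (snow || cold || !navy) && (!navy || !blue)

True

Suppose cold = false.
From the singleton clause (!snow), snow = false.
From the singleton clause (blue), blue = true.
That conflicts with the unit clause (!blue).
So every satisfying assignment has cold = True.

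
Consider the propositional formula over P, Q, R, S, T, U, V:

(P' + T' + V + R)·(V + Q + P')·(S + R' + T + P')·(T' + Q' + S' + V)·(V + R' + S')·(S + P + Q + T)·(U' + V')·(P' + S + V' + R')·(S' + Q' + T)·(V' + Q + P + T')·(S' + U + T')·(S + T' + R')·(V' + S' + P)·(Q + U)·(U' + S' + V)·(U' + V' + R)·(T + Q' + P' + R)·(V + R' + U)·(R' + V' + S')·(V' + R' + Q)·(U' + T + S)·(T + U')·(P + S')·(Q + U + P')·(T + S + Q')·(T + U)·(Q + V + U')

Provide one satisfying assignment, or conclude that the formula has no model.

P: 0,  Q: 1,  R: 0,  S: 0,  T: 1,  U: 1,  V: 0

Branch on U: set U = 1.
Unit clause (V') forces V = 0.
Unit clause (S') forces S = 0.
Unit clause (T) forces T = 1.
Unit clause (R') forces R = 0.
Unit clause (P') forces P = 0.
Unit clause (Q) forces Q = 1.
All clauses are satisfied.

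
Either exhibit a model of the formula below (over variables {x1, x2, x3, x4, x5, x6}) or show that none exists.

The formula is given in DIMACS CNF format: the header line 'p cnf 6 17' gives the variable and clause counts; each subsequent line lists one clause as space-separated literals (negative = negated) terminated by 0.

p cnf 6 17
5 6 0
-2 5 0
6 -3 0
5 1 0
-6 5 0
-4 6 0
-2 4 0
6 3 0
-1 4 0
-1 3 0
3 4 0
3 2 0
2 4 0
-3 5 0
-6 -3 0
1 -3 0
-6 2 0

x1: False,  x2: True,  x3: False,  x4: True,  x5: True,  x6: True

Try x5 = True.
Try x6 = True.
(¬x3) alone gives x3 = False.
(¬x1) alone gives x1 = False.
(x4) alone gives x4 = True.
(x2) alone gives x2 = True.
This assignment satisfies each clause.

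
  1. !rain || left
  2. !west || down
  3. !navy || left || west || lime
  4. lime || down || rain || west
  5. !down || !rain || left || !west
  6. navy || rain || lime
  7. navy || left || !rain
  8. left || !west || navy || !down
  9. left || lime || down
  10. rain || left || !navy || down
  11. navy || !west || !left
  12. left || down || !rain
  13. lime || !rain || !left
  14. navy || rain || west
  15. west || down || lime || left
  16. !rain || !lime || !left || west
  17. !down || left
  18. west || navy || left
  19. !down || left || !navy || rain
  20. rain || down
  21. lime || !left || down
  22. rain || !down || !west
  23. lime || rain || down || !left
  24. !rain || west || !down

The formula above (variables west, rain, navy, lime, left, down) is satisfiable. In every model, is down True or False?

Suppose down = false.
The clause (!west) is unit, so west = false.
The clause (rain) is unit, so rain = true.
The clause (left) is unit, so left = true.
The clause (lime) is unit, so lime = true.
Now (!lime) is unsatisfied and unit — conflict.
So every satisfying assignment has down = True.

True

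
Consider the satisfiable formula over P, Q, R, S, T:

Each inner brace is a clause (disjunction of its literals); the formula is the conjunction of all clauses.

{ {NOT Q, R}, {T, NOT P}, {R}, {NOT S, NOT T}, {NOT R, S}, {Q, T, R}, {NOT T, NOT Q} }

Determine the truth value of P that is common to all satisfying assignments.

Suppose P = true.
Unit clause (T) forces T = true.
Unit clause (R) forces R = true.
Unit clause (NOT S) forces S = false.
That conflicts with the unit clause (S).
So every satisfying assignment has P = False.

False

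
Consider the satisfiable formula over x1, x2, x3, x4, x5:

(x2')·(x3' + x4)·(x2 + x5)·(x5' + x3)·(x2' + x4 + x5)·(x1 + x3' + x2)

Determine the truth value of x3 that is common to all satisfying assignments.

True

Suppose x3 = 0.
(x2') alone gives x2 = 0.
(x5) alone gives x5 = 1.
But (x5') is also a unit clause — contradiction.
So every satisfying assignment has x3 = True.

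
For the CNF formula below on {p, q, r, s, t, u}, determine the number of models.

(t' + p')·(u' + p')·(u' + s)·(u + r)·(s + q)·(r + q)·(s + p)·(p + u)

There are 2^6 = 64 truth assignments over (p, q, r, s, t, u).
Split on u. With u = 1, the clauses containing u are satisfied and u' drops from the rest; 6 of the 2^5 = 32 assignments to the other variables satisfy what remains.
With u = 0, by the same count on the reduced clause set, 3 assignments work.
(One model: p=F, q=F, r=T, s=T, t=F, u=T.)
Total: 6 + 3 = 9.

9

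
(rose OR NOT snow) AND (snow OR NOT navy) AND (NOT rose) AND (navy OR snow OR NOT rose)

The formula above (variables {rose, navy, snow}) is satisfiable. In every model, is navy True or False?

Suppose navy = true.
From the singleton clause (snow), snow = true.
From the singleton clause (rose), rose = true.
But (NOT rose) is also a unit clause — contradiction.
So every satisfying assignment has navy = False.

False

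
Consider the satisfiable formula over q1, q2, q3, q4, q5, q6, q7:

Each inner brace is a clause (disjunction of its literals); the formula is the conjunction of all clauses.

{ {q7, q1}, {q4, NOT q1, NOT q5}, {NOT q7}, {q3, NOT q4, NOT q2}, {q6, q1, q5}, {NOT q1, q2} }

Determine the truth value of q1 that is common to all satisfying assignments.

True

Suppose q1 = false.
From the singleton clause (q7), q7 = true.
But (NOT q7) is also a unit clause — contradiction.
So every satisfying assignment has q1 = True.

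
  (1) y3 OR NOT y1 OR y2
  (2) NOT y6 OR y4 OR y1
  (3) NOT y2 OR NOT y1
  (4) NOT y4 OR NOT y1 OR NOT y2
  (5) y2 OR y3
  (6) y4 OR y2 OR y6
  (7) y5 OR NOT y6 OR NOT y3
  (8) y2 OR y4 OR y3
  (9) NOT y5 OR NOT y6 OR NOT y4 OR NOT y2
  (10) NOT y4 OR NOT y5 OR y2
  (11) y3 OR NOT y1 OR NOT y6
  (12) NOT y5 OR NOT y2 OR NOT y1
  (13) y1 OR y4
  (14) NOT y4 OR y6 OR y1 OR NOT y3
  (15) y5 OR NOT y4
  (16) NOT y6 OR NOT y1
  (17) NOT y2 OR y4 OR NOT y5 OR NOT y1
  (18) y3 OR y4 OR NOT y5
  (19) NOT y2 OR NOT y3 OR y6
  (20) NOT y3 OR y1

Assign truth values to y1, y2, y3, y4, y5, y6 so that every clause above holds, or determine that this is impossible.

Try y2 = true.
Unit clause (NOT y1) forces y1 = false.
Unit clause (y4) forces y4 = true.
Unit clause (y5) forces y5 = true.
Unit clause (NOT y6) forces y6 = false.
Unit clause (NOT y3) forces y3 = false.
All clauses are satisfied.

y1: false; y2: true; y3: false; y4: true; y5: true; y6: false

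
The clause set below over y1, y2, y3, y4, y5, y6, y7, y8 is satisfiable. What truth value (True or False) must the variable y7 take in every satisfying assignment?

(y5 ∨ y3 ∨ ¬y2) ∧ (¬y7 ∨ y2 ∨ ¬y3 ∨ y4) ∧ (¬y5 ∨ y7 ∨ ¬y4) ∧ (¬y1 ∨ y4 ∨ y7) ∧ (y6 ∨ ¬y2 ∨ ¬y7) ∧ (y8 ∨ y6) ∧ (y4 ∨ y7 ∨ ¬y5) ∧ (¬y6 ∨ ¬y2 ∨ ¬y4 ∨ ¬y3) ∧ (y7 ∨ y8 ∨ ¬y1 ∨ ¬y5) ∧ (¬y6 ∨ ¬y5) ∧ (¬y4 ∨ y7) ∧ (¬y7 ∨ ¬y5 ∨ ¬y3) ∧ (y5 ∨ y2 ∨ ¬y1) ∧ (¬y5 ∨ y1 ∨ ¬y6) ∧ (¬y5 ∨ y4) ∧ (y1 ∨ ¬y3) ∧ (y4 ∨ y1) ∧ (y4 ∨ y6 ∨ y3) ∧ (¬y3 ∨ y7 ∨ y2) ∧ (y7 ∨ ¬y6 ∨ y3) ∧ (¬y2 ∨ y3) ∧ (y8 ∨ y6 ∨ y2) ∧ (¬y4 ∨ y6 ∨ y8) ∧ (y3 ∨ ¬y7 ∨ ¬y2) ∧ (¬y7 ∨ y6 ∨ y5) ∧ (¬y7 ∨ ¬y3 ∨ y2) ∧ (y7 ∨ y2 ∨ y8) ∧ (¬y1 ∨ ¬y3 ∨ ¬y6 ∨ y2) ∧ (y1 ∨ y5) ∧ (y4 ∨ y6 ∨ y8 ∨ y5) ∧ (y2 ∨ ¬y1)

True

Suppose y7 = False.
Unit clause (¬y4) forces y4 = False.
Unit clause (¬y1) forces y1 = False.
Now (y1) is unsatisfied and unit — conflict.
So every satisfying assignment has y7 = True.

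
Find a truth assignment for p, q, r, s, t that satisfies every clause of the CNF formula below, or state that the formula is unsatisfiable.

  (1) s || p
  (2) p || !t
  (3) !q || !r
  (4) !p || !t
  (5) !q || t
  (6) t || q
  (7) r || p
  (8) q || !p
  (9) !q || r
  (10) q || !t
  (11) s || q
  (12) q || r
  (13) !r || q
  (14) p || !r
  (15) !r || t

Branch on s: set s = true.
Branch on p: set p = true.
From the singleton clause (!t), t = false.
From the singleton clause (!q), q = false.
That conflicts with the unit clause (q).
Backtrack on p: now try p = false.
From the singleton clause (!t), t = false.
From the singleton clause (!q), q = false.
That conflicts with the unit clause (q).
Either choice for p ends in contradiction.
Backtrack on s: now try s = false.
From the singleton clause (p), p = true.
From the singleton clause (!t), t = false.
From the singleton clause (!q), q = false.
That conflicts with the unit clause (q).
Either choice for s ends in contradiction.

UNSATISFIABLE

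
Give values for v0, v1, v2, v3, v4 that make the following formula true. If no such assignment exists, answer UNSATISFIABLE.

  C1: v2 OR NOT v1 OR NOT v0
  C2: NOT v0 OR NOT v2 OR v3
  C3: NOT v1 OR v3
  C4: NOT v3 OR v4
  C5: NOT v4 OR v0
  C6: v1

v0: true, v1: true, v2: true, v3: true, v4: true

(v1) alone gives v1 = true.
(v3) alone gives v3 = true.
(v4) alone gives v4 = true.
(v0) alone gives v0 = true.
(v2) alone gives v2 = true.
Every clause now holds.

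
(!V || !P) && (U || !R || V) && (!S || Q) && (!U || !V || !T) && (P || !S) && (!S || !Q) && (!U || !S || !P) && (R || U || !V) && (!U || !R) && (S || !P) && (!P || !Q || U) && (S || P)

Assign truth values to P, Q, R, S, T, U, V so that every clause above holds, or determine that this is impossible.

UNSATISFIABLE

Try V = false.
Try U = true.
The clause (!R) is unit, so R = false.
Try S = false.
The clause (!P) is unit, so P = false.
But (P) is also a unit clause — contradiction.
So S must be the other value — set S = true.
The clause (Q) is unit, so Q = true.
But (!Q) is also a unit clause — contradiction.
Either choice for S ends in contradiction.
So U must be the other value — set U = false.
The clause (!R) is unit, so R = false.
Try S = false.
The clause (!P) is unit, so P = false.
But (P) is also a unit clause — contradiction.
So S must be the other value — set S = true.
The clause (Q) is unit, so Q = true.
But (!Q) is also a unit clause — contradiction.
Either choice for S ends in contradiction.
Either choice for U ends in contradiction.
So V must be the other value — set V = true.
The clause (!P) is unit, so P = false.
The clause (!S) is unit, so S = false.
But (S) is also a unit clause — contradiction.
Either choice for V ends in contradiction.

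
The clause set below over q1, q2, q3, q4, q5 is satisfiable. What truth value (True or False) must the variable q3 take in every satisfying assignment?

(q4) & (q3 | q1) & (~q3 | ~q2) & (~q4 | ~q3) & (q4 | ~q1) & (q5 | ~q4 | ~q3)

False

Suppose q3 = 1.
From the singleton clause (q4), q4 = 1.
Now (~q4) is unsatisfied and unit — conflict.
So every satisfying assignment has q3 = False.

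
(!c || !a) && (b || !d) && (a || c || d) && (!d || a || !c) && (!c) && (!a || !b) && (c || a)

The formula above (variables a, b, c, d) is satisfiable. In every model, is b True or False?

False

Suppose b = true.
Unit clause (!c) forces c = false.
Unit clause (!a) forces a = false.
Now (a) is unsatisfied and unit — conflict.
So every satisfying assignment has b = False.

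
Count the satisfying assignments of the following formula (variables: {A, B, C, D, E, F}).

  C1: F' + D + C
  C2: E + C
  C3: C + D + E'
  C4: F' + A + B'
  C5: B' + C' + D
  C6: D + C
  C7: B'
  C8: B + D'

8

There are 2^6 = 64 truth assignments over (A, B, C, D, E, F).
Split on C. With C = 1, the clauses containing C are satisfied and C' drops from the rest; 8 of the 2^5 = 32 assignments to the other variables satisfy what remains.
With C = 0, by the same count on the reduced clause set, 0 assignments work.
Total: 8 + 0 = 8.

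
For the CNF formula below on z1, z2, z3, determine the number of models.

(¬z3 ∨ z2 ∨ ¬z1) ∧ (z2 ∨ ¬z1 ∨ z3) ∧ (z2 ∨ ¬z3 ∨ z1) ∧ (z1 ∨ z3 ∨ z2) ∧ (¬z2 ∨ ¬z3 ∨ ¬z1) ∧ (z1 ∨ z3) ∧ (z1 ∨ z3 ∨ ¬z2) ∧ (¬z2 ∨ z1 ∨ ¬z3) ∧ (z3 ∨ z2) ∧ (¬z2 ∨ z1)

There are 2^3 = 8 truth assignments over (z1, z2, z3).
Check each against the 10 clauses (columns in the order z1, z2, z3):
  F F F  ✗ fails (z1 ∨ z3 ∨ z2)
  F F T  ✗ fails (z2 ∨ ¬z3 ∨ z1)
  F T F  ✗ fails (z1 ∨ z3)
  F T T  ✗ fails (¬z2 ∨ z1 ∨ ¬z3)
  T F F  ✗ fails (z2 ∨ ¬z1 ∨ z3)
  T F T  ✗ fails (¬z3 ∨ z2 ∨ ¬z1)
  T T F  ✓ satisfies all
  T T T  ✗ fails (¬z2 ∨ ¬z3 ∨ ¬z1)
1 of the 8 rows is a model.

1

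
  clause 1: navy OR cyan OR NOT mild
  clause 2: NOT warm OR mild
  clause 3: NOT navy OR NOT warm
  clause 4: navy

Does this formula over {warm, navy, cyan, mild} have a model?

Satisfiable

From the singleton clause (navy), navy = true.
From the singleton clause (NOT warm), warm = false.
Every clause is now satisfied; cyan, mild are unconstrained.
A satisfying assignment: warm=false; navy=true; cyan=true; mild=false.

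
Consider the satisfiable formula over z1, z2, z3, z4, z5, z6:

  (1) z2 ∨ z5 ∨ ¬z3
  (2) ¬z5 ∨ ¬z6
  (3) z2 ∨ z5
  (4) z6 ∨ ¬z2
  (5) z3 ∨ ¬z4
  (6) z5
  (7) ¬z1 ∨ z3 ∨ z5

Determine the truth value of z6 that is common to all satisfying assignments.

False

Suppose z6 = True.
The clause (¬z5) is unit, so z5 = False.
Now (z5) is unsatisfied and unit — conflict.
So every satisfying assignment has z6 = False.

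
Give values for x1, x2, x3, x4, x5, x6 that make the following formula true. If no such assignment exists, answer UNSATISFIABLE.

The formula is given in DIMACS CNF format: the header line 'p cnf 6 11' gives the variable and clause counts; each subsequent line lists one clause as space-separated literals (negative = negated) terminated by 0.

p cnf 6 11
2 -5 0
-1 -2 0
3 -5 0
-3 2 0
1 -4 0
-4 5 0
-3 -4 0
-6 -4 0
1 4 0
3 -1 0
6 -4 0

UNSATISFIABLE

Branch on x2: set x2 = True.
The clause (¬x1) is unit, so x1 = False.
The clause (¬x4) is unit, so x4 = False.
But (x4) is also a unit clause — contradiction.
That branch fails; take x2 = False instead.
The clause (¬x5) is unit, so x5 = False.
The clause (¬x3) is unit, so x3 = False.
The clause (¬x4) is unit, so x4 = False.
The clause (x1) is unit, so x1 = True.
But (¬x1) is also a unit clause — contradiction.
Both values of x2 lead to a conflict.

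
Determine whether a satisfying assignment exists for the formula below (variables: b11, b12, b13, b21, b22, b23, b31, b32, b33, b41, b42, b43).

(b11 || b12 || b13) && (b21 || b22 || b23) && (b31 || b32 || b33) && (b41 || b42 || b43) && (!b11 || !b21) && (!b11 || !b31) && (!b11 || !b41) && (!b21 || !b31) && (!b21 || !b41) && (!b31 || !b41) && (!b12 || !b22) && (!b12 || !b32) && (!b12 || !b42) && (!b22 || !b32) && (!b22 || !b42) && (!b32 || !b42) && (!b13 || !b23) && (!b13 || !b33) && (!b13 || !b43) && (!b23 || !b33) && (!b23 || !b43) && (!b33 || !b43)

No

Try b11 = false.
Try b12 = true.
From the singleton clause (!b22), b22 = false.
From the singleton clause (!b32), b32 = false.
From the singleton clause (!b42), b42 = false.
Try b21 = true.
From the singleton clause (!b31), b31 = false.
From the singleton clause (b33), b33 = true.
From the singleton clause (!b41), b41 = false.
From the singleton clause (b43), b43 = true.
But (!b43) is also a unit clause — contradiction.
That branch fails; take b21 = false instead.
From the singleton clause (b23), b23 = true.
From the singleton clause (!b13), b13 = false.
From the singleton clause (!b33), b33 = false.
From the singleton clause (b31), b31 = true.
From the singleton clause (!b41), b41 = false.
From the singleton clause (b43), b43 = true.
But (!b43) is also a unit clause — contradiction.
Both values of b21 lead to a conflict.
That branch fails; take b12 = false instead.
From the singleton clause (b13), b13 = true.
From the singleton clause (!b23), b23 = false.
From the singleton clause (!b33), b33 = false.
From the singleton clause (!b43), b43 = false.
Try b21 = true.
From the singleton clause (!b31), b31 = false.
From the singleton clause (b32), b32 = true.
From the singleton clause (!b41), b41 = false.
From the singleton clause (b42), b42 = true.
But (!b42) is also a unit clause — contradiction.
That branch fails; take b21 = false instead.
From the singleton clause (b22), b22 = true.
From the singleton clause (!b32), b32 = false.
From the singleton clause (b31), b31 = true.
From the singleton clause (!b41), b41 = false.
From the singleton clause (b42), b42 = true.
But (!b42) is also a unit clause — contradiction.
Both values of b21 lead to a conflict.
Both values of b12 lead to a conflict.
That branch fails; take b11 = true instead.
From the singleton clause (!b21), b21 = false.
From the singleton clause (!b31), b31 = false.
From the singleton clause (!b41), b41 = false.
Try b22 = true.
From the singleton clause (!b12), b12 = false.
From the singleton clause (!b32), b32 = false.
From the singleton clause (b33), b33 = true.
From the singleton clause (!b42), b42 = false.
From the singleton clause (b43), b43 = true.
But (!b43) is also a unit clause — contradiction.
That branch fails; take b22 = false instead.
From the singleton clause (b23), b23 = true.
From the singleton clause (!b13), b13 = false.
From the singleton clause (!b33), b33 = false.
From the singleton clause (b32), b32 = true.
From the singleton clause (!b12), b12 = false.
From the singleton clause (!b42), b42 = false.
From the singleton clause (b43), b43 = true.
But (!b43) is also a unit clause — contradiction.
Both values of b22 lead to a conflict.
Both values of b11 lead to a conflict.
No assignment satisfies every clause.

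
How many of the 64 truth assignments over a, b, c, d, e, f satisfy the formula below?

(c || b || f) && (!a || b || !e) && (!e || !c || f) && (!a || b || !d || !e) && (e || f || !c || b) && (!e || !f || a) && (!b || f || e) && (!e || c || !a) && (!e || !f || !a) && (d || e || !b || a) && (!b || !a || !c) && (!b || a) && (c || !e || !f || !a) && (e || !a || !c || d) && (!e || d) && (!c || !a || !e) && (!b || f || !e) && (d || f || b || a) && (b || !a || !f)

There are 2^6 = 64 truth assignments over (a, b, c, d, e, f).
Split on d. With d = true, the clauses containing d are satisfied and !d drops from the rest; 3 of the 2^5 = 32 assignments to the other variables satisfy what remains.
With d = false, by the same count on the reduced clause set, 3 assignments work.
Total: 3 + 3 = 6.

6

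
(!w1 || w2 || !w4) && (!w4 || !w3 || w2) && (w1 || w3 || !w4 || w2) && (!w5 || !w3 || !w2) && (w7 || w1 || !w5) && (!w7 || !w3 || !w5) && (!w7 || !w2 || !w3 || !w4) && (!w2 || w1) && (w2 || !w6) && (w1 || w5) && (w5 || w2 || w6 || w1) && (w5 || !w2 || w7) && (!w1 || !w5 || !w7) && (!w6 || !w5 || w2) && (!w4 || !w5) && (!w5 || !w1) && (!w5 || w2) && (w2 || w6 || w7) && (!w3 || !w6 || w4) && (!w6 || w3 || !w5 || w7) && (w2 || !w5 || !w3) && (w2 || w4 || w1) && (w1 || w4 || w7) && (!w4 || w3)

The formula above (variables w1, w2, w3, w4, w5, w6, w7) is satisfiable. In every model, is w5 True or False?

Suppose w5 = true.
From the singleton clause (!w4), w4 = false.
From the singleton clause (!w1), w1 = false.
From the singleton clause (w7), w7 = true.
From the singleton clause (!w3), w3 = false.
From the singleton clause (!w2), w2 = false.
Now (w2) is unsatisfied and unit — conflict.
So every satisfying assignment has w5 = False.

False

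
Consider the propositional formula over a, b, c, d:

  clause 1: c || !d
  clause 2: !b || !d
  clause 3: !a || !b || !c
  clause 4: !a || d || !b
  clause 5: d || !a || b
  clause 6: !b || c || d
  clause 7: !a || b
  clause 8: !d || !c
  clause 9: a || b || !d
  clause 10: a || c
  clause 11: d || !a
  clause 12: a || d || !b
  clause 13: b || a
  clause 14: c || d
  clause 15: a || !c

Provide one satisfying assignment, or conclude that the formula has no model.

Try c = true.
Unit clause (!d) forces d = false.
Unit clause (!a) forces a = false.
But (a) is also a unit clause — contradiction.
Backtrack on c: now try c = false.
Unit clause (!d) forces d = false.
But (d) is also a unit clause — contradiction.
Both values of c lead to a conflict.

UNSATISFIABLE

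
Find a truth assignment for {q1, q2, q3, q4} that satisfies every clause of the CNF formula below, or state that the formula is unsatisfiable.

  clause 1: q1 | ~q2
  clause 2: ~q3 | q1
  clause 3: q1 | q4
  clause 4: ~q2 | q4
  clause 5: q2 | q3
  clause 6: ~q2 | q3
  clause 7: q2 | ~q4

Try q1 = 1.
Try q2 = 0.
Unit clause (q3) forces q3 = 1.
Unit clause (~q4) forces q4 = 0.
Every clause now holds.

q1 ↦ 1, q2 ↦ 0, q3 ↦ 1, q4 ↦ 0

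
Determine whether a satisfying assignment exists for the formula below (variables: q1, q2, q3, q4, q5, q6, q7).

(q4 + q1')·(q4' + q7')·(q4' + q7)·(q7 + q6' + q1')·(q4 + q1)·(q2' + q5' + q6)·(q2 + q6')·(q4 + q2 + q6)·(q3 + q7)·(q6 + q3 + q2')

Suppose q4 = 1.
From the singleton clause (q7'), q7 = 0.
That conflicts with the unit clause (q7).
So q4 must be the other value — set q4 = 0.
From the singleton clause (q1'), q1 = 0.
That conflicts with the unit clause (q1).
Neither q4 = 1 nor q4 = 0 works.
No assignment satisfies every clause.

No, unsatisfiable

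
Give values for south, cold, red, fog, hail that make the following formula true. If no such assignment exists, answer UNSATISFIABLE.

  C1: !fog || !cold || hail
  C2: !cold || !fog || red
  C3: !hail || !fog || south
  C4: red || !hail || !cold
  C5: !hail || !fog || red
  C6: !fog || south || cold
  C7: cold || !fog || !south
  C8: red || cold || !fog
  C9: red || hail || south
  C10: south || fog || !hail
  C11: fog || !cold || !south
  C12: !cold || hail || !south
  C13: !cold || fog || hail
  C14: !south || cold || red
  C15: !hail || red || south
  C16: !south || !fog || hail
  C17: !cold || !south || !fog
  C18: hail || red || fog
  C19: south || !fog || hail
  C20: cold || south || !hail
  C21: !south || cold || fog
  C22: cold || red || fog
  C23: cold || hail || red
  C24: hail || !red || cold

UNSATISFIABLE

Try fog = false.
Try south = true.
From the singleton clause (!cold), cold = false.
That conflicts with the unit clause (cold).
So south must be the other value — set south = false.
From the singleton clause (!hail), hail = false.
From the singleton clause (red), red = true.
From the singleton clause (!cold), cold = false.
That conflicts with the unit clause (cold).
Neither south = true nor south = false works.
So fog must be the other value — set fog = true.
Try cold = false.
From the singleton clause (south), south = true.
That conflicts with the unit clause (!south).
So cold must be the other value — set cold = true.
From the singleton clause (hail), hail = true.
From the singleton clause (red), red = true.
From the singleton clause (south), south = true.
That conflicts with the unit clause (!south).
Neither cold = true nor cold = false works.
Neither fog = true nor fog = false works.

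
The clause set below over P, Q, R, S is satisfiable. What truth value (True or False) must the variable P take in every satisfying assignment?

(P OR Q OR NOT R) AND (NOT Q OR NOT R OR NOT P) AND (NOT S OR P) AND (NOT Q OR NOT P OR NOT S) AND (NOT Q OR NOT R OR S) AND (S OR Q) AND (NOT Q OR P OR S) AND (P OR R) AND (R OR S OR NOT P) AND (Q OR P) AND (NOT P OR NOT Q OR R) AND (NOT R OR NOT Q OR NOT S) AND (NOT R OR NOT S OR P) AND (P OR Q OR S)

True

Suppose P = false.
The clause (NOT S) is unit, so S = false.
The clause (Q) is unit, so Q = true.
But (NOT Q) is also a unit clause — contradiction.
So every satisfying assignment has P = True.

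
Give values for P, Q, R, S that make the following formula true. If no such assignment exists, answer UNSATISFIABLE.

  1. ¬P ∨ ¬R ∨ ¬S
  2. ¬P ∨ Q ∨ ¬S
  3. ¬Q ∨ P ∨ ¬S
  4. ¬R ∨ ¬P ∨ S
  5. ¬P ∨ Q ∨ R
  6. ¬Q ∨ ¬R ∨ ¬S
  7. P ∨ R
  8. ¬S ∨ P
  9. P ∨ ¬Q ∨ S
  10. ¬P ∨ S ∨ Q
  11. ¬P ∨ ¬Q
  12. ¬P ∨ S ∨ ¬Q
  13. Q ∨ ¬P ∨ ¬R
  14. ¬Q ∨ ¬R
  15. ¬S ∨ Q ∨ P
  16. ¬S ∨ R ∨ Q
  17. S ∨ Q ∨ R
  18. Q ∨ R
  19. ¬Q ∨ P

P=False; Q=False; R=True; S=False

Branch on P: set P = False.
The clause (R) is unit, so R = True.
The clause (¬S) is unit, so S = False.
The clause (¬Q) is unit, so Q = False.
All clauses are satisfied.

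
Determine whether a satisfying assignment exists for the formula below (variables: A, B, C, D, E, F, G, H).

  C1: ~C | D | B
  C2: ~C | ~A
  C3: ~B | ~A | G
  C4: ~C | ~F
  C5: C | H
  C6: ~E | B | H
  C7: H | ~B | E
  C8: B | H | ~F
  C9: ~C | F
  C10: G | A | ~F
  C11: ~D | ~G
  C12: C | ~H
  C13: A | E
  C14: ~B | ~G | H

No, unsatisfiable

Try C = 0.
From the singleton clause (H), H = 1.
Now (~H) is unsatisfied and unit — conflict.
So C must be the other value — set C = 1.
From the singleton clause (~A), A = 0.
From the singleton clause (~F), F = 0.
Now (F) is unsatisfied and unit — conflict.
Neither C = 1 nor C = 0 works.
No assignment satisfies every clause.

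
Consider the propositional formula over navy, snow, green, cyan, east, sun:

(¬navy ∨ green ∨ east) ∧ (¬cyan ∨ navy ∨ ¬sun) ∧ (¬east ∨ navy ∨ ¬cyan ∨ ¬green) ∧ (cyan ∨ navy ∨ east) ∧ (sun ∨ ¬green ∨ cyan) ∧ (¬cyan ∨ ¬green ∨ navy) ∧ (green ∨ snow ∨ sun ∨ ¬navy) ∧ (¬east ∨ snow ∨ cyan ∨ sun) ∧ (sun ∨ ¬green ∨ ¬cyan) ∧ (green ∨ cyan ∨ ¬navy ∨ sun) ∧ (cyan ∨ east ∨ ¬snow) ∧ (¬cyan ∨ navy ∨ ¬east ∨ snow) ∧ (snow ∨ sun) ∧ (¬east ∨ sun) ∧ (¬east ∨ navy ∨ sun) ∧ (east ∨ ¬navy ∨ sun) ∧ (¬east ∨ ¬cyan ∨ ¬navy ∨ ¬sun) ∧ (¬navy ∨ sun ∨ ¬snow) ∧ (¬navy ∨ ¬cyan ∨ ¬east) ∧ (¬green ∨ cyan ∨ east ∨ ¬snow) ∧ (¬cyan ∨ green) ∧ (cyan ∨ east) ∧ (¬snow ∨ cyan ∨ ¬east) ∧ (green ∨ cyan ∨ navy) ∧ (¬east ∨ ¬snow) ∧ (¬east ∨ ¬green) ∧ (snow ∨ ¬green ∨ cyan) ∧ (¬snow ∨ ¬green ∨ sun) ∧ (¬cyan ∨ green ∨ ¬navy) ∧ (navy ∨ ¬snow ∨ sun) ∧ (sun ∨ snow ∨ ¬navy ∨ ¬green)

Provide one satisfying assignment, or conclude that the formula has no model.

navy=True,  snow=False,  green=False,  cyan=False,  east=True,  sun=True

Branch on snow: set snow = False.
From the singleton clause (sun), sun = True.
Branch on cyan: set cyan = False.
From the singleton clause (east), east = True.
From the singleton clause (¬green), green = False.
From the singleton clause (navy), navy = True.
This assignment satisfies each clause.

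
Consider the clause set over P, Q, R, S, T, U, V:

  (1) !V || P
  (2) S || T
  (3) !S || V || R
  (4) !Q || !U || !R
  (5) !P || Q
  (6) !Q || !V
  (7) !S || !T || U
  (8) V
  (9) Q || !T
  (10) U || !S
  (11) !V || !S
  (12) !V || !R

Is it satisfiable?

Unsatisfiable

From the singleton clause (V), V = true.
From the singleton clause (P), P = true.
From the singleton clause (Q), Q = true.
Now (!Q) is unsatisfied and unit — conflict.
No assignment satisfies every clause.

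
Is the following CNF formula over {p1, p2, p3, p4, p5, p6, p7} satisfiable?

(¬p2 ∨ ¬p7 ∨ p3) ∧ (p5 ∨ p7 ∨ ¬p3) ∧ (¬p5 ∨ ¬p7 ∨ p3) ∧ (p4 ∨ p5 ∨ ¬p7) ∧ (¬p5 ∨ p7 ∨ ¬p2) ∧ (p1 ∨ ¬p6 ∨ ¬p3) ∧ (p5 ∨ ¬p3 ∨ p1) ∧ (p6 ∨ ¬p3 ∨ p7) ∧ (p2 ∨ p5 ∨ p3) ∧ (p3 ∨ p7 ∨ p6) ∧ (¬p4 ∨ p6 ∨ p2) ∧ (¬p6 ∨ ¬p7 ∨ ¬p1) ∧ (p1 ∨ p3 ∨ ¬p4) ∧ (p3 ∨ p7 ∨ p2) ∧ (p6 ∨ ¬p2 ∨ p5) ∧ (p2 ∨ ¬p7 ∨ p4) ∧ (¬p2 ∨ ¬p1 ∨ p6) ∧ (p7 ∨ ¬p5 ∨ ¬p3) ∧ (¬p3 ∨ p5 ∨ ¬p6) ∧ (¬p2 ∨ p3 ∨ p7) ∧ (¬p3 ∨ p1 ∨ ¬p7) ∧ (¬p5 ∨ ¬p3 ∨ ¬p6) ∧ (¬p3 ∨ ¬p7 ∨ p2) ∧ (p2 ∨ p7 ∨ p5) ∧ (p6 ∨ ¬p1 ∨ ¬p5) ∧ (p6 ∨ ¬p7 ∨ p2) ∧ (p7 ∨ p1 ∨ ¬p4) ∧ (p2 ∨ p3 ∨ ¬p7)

Case p2 = False:
Case p5 = True:
Case p7 = False:
Unit clause (p3) forces p3 = True.
But (¬p3) is also a unit clause — contradiction.
So p7 must be the other value — set p7 = True.
Unit clause (p3) forces p3 = True.
But (¬p3) is also a unit clause — contradiction.
Both values of p7 lead to a conflict.
So p5 must be the other value — set p5 = False.
Unit clause (p3) forces p3 = True.
Unit clause (p7) forces p7 = True.
But (¬p7) is also a unit clause — contradiction.
Both values of p5 lead to a conflict.
So p2 must be the other value — set p2 = True.
Case p7 = False:
Unit clause (¬p5) forces p5 = False.
Unit clause (¬p3) forces p3 = False.
But (p3) is also a unit clause — contradiction.
So p7 must be the other value — set p7 = True.
Unit clause (p3) forces p3 = True.
Unit clause (p1) forces p1 = True.
Unit clause (¬p6) forces p6 = False.
But (p6) is also a unit clause — contradiction.
Both values of p7 lead to a conflict.
Both values of p2 lead to a conflict.
No assignment satisfies every clause.

Unsatisfiable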